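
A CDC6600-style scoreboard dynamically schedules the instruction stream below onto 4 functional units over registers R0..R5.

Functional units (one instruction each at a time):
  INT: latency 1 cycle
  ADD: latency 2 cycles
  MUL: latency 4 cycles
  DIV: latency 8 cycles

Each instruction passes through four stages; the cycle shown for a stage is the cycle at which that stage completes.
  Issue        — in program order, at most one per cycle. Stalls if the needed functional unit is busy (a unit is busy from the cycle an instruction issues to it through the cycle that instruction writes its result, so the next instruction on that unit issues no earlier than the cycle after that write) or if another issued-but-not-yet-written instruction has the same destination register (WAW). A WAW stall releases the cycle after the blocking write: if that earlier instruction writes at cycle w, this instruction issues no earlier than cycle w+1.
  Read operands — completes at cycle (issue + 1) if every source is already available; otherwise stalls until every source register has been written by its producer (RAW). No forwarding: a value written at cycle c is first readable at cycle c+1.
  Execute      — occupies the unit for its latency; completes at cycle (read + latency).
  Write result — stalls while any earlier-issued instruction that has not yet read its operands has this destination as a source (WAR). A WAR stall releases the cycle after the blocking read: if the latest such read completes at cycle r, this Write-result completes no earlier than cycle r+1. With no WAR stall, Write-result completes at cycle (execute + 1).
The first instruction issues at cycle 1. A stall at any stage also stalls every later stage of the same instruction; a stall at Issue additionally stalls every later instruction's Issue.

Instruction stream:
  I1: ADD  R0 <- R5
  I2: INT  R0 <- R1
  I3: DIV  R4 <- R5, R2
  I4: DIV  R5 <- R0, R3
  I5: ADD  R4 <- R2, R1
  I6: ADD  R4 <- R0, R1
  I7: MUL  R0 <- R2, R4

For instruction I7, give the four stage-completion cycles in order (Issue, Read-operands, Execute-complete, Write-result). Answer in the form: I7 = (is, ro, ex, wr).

I7 = (25, 29, 33, 34)

c1: I1 dispatched to ADD
c2: I1 operands ready
c4: I1 complete
c5: R0←I1
c6: I2 dispatched to INT
c7: I2 operands ready, I3 dispatched to DIV
c8: I2 complete, I3 operands ready
c9: R0←I2
c16: I3 complete
c17: R4←I3
c18: I4 dispatched to DIV
c19: I4 operands ready, I5 dispatched to ADD
c20: I5 operands ready
c22: I5 complete
c23: R4←I5
c24: I6 dispatched to ADD
c25: I6 operands ready, I7 dispatched to MUL
c27: I4 complete, I6 complete
c28: R5←I4, R4←I6
c29: I7 operands ready
c33: I7 complete
c34: R0←I7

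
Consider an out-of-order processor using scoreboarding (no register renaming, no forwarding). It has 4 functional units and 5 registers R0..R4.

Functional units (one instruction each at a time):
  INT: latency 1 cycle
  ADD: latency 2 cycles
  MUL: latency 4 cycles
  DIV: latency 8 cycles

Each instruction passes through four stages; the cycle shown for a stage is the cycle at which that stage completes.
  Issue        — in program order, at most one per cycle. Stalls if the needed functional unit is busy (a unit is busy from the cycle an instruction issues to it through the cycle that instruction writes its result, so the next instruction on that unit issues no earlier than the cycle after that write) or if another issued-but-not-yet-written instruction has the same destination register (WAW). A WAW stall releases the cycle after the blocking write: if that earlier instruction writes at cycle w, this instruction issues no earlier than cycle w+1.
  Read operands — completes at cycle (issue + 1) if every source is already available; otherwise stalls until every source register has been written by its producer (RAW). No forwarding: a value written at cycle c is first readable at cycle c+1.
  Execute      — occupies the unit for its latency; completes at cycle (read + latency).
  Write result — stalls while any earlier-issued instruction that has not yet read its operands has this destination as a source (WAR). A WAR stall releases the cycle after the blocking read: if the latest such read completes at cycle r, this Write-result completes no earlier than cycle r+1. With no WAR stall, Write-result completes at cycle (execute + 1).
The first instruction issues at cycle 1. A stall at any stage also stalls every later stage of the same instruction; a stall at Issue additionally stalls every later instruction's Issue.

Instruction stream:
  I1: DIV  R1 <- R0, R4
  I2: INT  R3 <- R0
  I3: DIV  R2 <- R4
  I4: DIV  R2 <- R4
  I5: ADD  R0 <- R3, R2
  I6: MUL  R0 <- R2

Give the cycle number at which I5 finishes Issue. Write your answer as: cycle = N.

t=1  I1→DIV
t=2  I1 RO; I2→INT
t=3  I2 RO
t=4  I2 EX
t=5  I2 WR R3
t=10  I1 EX
t=11  I1 WR R1
t=12  I3→DIV
t=13  I3 RO
t=21  I3 EX
t=22  I3 WR R2
t=23  I4→DIV
t=24  I4 RO; I5→ADD
t=32  I4 EX
t=33  I4 WR R2
t=34  I5 RO
t=36  I5 EX
t=37  I5 WR R0
t=38  I6→MUL
t=39  I6 RO
t=43  I6 EX
t=44  I6 WR R0

cycle = 24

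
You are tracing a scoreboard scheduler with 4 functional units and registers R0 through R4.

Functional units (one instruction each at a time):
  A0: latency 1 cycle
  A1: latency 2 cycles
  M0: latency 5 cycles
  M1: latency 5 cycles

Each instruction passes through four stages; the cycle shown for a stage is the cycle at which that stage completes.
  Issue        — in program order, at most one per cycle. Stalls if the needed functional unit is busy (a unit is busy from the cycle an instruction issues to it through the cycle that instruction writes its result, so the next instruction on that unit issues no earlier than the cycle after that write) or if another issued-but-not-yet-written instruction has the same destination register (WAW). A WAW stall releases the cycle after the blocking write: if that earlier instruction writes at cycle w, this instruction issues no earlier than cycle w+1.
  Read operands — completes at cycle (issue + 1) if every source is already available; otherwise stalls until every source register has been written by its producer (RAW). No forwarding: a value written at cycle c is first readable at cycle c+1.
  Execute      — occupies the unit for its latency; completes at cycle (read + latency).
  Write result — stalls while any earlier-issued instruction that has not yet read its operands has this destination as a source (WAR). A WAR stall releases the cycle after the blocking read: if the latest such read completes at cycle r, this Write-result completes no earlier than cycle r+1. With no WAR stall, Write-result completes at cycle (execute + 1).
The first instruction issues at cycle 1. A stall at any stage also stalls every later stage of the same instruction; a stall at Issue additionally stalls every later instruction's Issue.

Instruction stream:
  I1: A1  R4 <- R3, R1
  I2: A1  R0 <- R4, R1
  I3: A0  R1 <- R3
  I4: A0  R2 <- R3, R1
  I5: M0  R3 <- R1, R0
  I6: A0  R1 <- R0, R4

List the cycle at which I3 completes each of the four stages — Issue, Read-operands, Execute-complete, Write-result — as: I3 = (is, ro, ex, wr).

cycle 1: I1 issues→A1
cycle 2: I1 reads
cycle 4: I1 exec-done
cycle 5: I1 writes R4
cycle 6: I2 issues→A1
cycle 7: I2 reads | I3 issues→A0
cycle 8: I3 reads
cycle 9: I2 exec-done | I3 exec-done
cycle 10: I2 writes R0 | I3 writes R1
cycle 11: I4 issues→A0
cycle 12: I4 reads | I5 issues→M0
cycle 13: I4 exec-done | I5 reads
cycle 14: I4 writes R2
cycle 15: I6 issues→A0
cycle 16: I6 reads
cycle 17: I6 exec-done
cycle 18: I5 exec-done | I6 writes R1
cycle 19: I5 writes R3

I3 = (7, 8, 9, 10)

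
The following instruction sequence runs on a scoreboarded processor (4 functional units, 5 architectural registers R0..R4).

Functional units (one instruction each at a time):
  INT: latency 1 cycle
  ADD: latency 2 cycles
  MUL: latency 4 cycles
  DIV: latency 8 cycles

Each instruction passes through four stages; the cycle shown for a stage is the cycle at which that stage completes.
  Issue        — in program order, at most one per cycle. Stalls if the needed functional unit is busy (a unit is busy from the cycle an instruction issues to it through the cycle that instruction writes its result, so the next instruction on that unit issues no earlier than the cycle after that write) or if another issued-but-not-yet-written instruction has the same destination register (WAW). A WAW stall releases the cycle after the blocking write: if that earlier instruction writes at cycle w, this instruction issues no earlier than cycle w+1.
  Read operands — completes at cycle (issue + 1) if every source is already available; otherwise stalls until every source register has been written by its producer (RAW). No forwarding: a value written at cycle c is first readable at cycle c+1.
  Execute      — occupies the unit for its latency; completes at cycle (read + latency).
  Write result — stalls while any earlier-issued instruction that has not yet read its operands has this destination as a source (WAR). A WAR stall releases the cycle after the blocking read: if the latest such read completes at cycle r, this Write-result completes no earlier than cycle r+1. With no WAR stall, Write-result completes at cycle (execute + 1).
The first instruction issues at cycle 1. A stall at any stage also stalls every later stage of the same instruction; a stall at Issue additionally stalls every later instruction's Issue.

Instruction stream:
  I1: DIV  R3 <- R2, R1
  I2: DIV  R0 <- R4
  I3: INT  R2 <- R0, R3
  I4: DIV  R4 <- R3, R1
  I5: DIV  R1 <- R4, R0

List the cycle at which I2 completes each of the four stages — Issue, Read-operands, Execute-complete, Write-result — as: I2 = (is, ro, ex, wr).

I2 = (12, 13, 21, 22)

I1: IS=1 RO=2 EX=10 WR=11
I2: IS=12 RO=13 EX=21 WR=22  [struct: DIV busy until I1 writes@11]
I3: IS=13 RO=23 EX=24 WR=25  [RAW R0: wait I2 write@22]
I4: IS=23 RO=24 EX=32 WR=33  [struct: DIV busy until I2 writes@22]
I5: IS=34 RO=35 EX=43 WR=44  [struct: DIV busy until I4 writes@33]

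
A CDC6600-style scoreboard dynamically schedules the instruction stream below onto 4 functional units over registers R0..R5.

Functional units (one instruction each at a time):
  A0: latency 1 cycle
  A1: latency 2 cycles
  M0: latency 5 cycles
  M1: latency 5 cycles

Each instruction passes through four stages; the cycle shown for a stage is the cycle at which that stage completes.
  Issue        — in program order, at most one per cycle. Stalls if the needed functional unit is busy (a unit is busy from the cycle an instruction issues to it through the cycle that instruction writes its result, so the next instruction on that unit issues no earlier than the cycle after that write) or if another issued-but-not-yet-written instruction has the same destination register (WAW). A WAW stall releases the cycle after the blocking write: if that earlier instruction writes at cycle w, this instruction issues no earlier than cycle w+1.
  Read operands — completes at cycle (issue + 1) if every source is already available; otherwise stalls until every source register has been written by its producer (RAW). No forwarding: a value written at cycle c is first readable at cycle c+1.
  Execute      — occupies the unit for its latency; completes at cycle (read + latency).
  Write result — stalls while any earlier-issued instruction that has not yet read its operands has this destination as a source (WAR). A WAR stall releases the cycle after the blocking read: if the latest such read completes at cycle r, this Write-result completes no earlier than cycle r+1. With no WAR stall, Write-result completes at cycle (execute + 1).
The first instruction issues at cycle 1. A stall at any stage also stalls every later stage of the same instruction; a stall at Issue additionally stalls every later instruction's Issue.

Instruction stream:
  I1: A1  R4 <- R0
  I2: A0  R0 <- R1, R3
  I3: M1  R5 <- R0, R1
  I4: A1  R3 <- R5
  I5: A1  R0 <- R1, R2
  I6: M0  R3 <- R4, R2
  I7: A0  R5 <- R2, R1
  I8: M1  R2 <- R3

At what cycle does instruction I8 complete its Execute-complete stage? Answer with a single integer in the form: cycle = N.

1) issue 1, read 2, done 4, write 5
2) issue 2, read 3, done 4, write 5
3) issue 3, read 6, done 11, write 12  <RAW R0: wait I2 write@5>
4) issue 6, read 13, done 15, write 16  <struct: A1 busy until I1 writes@5 / RAW R5: wait I3 write@12>
5) issue 17, read 18, done 20, write 21  <struct: A1 busy until I4 writes@16>
6) issue 18, read 19, done 24, write 25
7) issue 19, read 20, done 21, write 22
8) issue 20, read 26, done 31, write 32  <RAW R3: wait I6 write@25>

cycle = 31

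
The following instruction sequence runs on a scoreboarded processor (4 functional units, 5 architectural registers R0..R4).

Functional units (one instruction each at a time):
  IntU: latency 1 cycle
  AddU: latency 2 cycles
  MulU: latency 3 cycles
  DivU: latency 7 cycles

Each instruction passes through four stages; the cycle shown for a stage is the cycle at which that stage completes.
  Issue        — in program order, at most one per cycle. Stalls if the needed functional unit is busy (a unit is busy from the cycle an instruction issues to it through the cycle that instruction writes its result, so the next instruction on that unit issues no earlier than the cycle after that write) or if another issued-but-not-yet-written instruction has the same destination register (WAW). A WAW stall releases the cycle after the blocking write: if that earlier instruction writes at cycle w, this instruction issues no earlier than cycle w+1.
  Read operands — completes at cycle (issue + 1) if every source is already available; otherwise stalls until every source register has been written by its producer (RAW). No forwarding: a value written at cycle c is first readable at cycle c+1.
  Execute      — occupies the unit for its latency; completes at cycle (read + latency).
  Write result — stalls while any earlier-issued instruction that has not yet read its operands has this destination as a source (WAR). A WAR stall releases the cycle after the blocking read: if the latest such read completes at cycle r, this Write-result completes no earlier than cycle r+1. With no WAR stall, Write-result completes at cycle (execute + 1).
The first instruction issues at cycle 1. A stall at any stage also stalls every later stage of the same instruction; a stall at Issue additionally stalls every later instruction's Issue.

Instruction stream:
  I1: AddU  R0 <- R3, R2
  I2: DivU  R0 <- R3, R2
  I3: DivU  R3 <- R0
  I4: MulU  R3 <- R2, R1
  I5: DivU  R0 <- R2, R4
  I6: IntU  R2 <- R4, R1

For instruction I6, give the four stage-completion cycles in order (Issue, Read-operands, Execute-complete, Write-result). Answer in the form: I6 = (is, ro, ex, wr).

I6 = (28, 29, 30, 31)

cycle 1: I1 issues→AddU
cycle 2: I1 reads
cycle 4: I1 exec-done
cycle 5: I1 writes R0
cycle 6: I2 issues→DivU
cycle 7: I2 reads
cycle 14: I2 exec-done
cycle 15: I2 writes R0
cycle 16: I3 issues→DivU
cycle 17: I3 reads
cycle 24: I3 exec-done
cycle 25: I3 writes R3
cycle 26: I4 issues→MulU
cycle 27: I4 reads, I5 issues→DivU
cycle 28: I5 reads, I6 issues→IntU
cycle 29: I6 reads
cycle 30: I4 exec-done, I6 exec-done
cycle 31: I4 writes R3, I6 writes R2
cycle 35: I5 exec-done
cycle 36: I5 writes R0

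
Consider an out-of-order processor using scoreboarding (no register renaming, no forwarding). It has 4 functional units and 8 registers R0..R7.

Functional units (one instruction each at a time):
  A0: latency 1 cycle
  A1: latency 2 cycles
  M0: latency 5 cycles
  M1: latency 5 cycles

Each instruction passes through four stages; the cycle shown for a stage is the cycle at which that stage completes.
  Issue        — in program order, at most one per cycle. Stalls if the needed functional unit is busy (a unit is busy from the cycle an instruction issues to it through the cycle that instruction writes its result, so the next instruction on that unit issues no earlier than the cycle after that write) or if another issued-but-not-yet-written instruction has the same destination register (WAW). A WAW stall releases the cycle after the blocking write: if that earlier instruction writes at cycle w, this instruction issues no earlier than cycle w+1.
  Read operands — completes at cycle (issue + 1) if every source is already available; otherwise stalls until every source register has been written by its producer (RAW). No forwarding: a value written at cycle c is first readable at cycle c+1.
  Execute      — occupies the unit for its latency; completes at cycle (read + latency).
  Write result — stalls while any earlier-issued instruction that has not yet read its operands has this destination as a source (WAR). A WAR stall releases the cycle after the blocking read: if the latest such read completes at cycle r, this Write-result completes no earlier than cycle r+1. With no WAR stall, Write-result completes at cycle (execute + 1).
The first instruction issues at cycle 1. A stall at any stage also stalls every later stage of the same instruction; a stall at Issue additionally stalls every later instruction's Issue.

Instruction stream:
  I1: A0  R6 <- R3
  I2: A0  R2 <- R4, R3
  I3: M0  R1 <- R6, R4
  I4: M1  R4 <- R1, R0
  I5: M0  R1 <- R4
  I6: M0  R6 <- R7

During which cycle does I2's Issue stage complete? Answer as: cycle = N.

cycle = 5

I1 -> (1, 2, 3, 4)
I2 -> (5, 6, 7, 8)  // struct: A0 busy until I1 writes@4
I3 -> (6, 7, 12, 13)
I4 -> (7, 14, 19, 20)  // RAW R1: wait I3 write@13
I5 -> (14, 21, 26, 27)  // struct: M0 busy until I3 writes@13, RAW R4: wait I4 write@20
I6 -> (28, 29, 34, 35)  // struct: M0 busy until I5 writes@27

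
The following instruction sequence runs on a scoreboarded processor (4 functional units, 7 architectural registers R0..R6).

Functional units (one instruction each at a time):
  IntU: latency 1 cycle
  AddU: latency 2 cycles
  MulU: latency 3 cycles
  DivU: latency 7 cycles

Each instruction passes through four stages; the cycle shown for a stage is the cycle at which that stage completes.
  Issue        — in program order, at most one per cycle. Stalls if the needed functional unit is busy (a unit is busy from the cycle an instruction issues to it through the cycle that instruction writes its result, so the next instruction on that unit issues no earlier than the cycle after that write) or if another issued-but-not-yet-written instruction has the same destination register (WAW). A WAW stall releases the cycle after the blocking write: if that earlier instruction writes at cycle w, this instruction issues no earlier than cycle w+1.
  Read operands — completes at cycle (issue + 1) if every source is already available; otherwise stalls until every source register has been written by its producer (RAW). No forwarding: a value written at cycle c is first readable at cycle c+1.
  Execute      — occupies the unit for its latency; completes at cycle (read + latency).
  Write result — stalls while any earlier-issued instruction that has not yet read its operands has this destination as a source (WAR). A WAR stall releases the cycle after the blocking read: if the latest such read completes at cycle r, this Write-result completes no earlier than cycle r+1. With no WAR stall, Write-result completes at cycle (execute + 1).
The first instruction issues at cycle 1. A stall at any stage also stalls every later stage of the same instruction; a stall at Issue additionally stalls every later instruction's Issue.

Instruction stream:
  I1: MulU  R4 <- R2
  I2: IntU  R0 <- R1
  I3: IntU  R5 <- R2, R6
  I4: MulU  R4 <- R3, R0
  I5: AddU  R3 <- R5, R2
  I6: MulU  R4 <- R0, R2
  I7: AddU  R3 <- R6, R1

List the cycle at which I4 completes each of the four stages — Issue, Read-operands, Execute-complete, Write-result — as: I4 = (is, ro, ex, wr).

I4 = (7, 8, 11, 12)

c1: I1 issues→MulU
c2: I1 reads · I2 issues→IntU
c3: I2 reads
c4: I2 exec-done
c5: I1 exec-done · I2 writes R0
c6: I1 writes R4 · I3 issues→IntU
c7: I3 reads · I4 issues→MulU
c8: I3 exec-done · I4 reads · I5 issues→AddU
c9: I3 writes R5
c10: I5 reads
c11: I4 exec-done
c12: I4 writes R4 · I5 exec-done
c13: I5 writes R3 · I6 issues→MulU
c14: I6 reads · I7 issues→AddU
c15: I7 reads
c17: I6 exec-done · I7 exec-done
c18: I6 writes R4 · I7 writes R3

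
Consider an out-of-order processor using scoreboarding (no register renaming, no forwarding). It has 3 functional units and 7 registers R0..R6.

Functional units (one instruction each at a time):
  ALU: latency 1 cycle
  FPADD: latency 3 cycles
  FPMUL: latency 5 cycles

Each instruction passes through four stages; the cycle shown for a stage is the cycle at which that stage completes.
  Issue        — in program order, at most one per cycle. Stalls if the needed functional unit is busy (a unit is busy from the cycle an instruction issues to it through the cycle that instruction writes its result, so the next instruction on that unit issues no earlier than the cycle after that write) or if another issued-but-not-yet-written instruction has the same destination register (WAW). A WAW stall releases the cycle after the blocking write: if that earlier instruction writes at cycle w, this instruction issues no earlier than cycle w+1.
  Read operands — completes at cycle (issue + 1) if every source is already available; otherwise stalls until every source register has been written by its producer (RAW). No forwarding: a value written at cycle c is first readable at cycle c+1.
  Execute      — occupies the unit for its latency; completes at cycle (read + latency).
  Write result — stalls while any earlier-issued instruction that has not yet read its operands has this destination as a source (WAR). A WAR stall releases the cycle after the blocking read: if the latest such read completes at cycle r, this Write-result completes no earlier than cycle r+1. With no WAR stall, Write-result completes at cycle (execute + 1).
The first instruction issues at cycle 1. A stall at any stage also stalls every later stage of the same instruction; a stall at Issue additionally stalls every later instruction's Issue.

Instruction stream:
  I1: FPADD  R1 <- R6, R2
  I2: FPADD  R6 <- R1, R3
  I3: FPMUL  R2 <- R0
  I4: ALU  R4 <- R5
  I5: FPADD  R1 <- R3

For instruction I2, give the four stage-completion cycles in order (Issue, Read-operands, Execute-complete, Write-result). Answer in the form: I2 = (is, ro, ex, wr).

I2 = (7, 8, 11, 12)

[1] issue I1 (FPADD)
[2] I1 read-ops
[5] I1 finished on FPADD
[6] I1→R1
[7] issue I2 (FPADD)
[8] I2 read-ops; issue I3 (FPMUL)
[9] I3 read-ops; issue I4 (ALU)
[10] I4 read-ops
[11] I2 finished on FPADD; I4 finished on ALU
[12] I2→R6; I4→R4
[13] issue I5 (FPADD)
[14] I3 finished on FPMUL; I5 read-ops
[15] I3→R2
[17] I5 finished on FPADD
[18] I5→R1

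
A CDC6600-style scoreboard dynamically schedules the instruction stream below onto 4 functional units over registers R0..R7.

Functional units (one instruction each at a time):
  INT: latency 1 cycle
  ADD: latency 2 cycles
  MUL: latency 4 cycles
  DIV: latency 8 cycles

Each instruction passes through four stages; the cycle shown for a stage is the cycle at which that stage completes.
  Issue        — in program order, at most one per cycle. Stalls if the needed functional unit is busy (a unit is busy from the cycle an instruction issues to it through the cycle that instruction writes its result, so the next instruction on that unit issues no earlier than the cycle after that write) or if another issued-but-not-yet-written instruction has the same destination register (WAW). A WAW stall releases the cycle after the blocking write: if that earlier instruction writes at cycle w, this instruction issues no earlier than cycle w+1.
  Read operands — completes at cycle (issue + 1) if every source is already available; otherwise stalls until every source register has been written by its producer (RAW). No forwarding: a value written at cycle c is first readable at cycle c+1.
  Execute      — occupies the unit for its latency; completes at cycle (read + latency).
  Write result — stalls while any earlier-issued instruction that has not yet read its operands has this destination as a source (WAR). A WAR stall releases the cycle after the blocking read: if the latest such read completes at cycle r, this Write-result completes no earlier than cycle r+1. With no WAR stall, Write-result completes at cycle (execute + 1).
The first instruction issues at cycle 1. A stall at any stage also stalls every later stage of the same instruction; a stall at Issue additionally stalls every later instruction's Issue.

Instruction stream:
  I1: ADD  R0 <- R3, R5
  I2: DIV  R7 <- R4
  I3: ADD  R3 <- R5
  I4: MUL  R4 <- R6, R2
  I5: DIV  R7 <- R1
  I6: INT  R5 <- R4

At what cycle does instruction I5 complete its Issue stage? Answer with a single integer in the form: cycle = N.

t=1  I1 dispatched to ADD
t=2  I1 operands ready | I2 dispatched to DIV
t=3  I2 operands ready
t=4  I1 complete
t=5  R0←I1
t=6  I3 dispatched to ADD
t=7  I3 operands ready | I4 dispatched to MUL
t=8  I4 operands ready
t=9  I3 complete
t=10  R3←I3
t=11  I2 complete
t=12  R7←I2 | I4 complete
t=13  R4←I4 | I5 dispatched to DIV
t=14  I5 operands ready | I6 dispatched to INT
t=15  I6 operands ready
t=16  I6 complete
t=17  R5←I6
t=22  I5 complete
t=23  R7←I5

cycle = 13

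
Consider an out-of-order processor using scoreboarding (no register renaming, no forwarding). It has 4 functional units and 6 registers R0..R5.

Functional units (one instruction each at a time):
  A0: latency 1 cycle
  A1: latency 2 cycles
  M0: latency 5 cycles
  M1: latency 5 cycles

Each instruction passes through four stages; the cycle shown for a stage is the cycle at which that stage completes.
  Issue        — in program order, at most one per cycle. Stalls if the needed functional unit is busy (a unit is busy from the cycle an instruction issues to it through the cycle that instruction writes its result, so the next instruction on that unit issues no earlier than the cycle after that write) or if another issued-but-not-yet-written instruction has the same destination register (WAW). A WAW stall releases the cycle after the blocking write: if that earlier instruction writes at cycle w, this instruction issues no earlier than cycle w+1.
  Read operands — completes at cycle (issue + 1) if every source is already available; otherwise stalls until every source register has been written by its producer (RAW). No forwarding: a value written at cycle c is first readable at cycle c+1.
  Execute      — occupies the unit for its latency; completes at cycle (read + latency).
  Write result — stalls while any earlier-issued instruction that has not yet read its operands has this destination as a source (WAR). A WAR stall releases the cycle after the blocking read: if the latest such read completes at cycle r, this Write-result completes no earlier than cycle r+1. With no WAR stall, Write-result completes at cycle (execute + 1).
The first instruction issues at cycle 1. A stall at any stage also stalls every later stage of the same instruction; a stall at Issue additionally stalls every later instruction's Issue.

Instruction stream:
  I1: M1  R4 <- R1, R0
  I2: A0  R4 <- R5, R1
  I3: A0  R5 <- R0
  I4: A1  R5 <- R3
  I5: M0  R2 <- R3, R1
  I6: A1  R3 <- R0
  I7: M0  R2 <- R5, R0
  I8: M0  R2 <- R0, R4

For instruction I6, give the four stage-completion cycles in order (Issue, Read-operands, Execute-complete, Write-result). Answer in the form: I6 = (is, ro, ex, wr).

I6 = (22, 23, 25, 26)

[I1] 1/2/7/8
[I2] 9/10/11/12  (WAW R4: wait I1 write@8)
[I3] 13/14/15/16  (struct: A0 busy until I2 writes@12)
[I4] 17/18/20/21  (WAW R5: wait I3 write@16)
[I5] 18/19/24/25
[I6] 22/23/25/26  (struct: A1 busy until I4 writes@21)
[I7] 26/27/32/33  (struct: M0 busy until I5 writes@25)
[I8] 34/35/40/41  (struct: M0 busy until I7 writes@33)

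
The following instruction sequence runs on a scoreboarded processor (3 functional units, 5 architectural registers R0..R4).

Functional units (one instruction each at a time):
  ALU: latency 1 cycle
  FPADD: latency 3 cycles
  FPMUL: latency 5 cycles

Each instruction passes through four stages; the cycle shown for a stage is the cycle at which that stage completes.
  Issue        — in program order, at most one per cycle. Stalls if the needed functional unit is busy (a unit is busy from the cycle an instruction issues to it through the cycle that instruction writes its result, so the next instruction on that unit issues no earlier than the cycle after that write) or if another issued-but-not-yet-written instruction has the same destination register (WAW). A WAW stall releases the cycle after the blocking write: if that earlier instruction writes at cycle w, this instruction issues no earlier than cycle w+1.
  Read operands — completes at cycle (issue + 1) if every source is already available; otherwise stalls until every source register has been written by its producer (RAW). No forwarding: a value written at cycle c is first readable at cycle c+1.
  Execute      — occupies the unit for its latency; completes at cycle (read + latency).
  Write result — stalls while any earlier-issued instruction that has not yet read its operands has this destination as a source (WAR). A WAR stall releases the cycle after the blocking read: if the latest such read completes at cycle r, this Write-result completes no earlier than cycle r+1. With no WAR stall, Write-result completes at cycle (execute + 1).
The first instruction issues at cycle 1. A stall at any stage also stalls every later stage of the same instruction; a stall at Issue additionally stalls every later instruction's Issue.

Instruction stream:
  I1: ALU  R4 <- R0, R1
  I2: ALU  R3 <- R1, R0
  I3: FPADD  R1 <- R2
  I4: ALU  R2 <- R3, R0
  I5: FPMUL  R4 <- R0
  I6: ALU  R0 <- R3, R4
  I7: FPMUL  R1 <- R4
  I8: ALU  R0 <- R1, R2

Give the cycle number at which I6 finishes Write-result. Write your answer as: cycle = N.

cycle 1: issue I1 (ALU)
cycle 2: I1 read-ops
cycle 3: I1 finished on ALU
cycle 4: I1→R4
cycle 5: issue I2 (ALU)
cycle 6: I2 read-ops; issue I3 (FPADD)
cycle 7: I2 finished on ALU; I3 read-ops
cycle 8: I2→R3
cycle 9: issue I4 (ALU)
cycle 10: I3 finished on FPADD; I4 read-ops; issue I5 (FPMUL)
cycle 11: I3→R1; I4 finished on ALU; I5 read-ops
cycle 12: I4→R2
cycle 13: issue I6 (ALU)
cycle 16: I5 finished on FPMUL
cycle 17: I5→R4
cycle 18: I6 read-ops; issue I7 (FPMUL)
cycle 19: I6 finished on ALU; I7 read-ops
cycle 20: I6→R0
cycle 21: issue I8 (ALU)
cycle 24: I7 finished on FPMUL
cycle 25: I7→R1
cycle 26: I8 read-ops
cycle 27: I8 finished on ALU
cycle 28: I8→R0

cycle = 20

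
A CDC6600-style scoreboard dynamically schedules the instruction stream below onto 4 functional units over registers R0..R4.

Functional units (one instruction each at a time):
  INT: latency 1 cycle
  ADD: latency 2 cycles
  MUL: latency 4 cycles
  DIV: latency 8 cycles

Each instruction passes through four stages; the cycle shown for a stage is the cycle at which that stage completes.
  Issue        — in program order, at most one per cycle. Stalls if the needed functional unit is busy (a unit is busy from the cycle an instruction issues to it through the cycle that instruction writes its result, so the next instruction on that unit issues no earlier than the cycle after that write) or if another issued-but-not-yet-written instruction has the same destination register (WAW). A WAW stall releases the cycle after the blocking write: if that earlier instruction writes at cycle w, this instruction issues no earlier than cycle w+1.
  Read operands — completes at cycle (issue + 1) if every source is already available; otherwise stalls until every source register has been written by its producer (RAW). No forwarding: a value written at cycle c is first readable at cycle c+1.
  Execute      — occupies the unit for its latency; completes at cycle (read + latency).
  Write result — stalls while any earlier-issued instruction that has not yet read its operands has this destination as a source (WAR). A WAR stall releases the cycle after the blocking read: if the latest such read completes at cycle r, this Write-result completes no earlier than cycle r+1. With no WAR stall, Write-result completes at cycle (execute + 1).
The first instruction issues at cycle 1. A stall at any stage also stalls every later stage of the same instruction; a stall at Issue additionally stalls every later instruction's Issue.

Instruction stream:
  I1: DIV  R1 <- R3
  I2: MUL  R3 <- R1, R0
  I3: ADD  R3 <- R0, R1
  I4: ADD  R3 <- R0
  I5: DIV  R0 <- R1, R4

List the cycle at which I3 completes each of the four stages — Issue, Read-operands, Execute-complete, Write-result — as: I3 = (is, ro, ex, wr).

  I1 | 1 | 2 | 10 | 11
  I2 | 2 | 12 | 16 | 17   RAW R1: wait I1 write@11
  I3 | 18 | 19 | 21 | 22   WAW R3: wait I2 write@17
  I4 | 23 | 24 | 26 | 27   struct: ADD busy until I3 writes@22
  I5 | 24 | 25 | 33 | 34

I3 = (18, 19, 21, 22)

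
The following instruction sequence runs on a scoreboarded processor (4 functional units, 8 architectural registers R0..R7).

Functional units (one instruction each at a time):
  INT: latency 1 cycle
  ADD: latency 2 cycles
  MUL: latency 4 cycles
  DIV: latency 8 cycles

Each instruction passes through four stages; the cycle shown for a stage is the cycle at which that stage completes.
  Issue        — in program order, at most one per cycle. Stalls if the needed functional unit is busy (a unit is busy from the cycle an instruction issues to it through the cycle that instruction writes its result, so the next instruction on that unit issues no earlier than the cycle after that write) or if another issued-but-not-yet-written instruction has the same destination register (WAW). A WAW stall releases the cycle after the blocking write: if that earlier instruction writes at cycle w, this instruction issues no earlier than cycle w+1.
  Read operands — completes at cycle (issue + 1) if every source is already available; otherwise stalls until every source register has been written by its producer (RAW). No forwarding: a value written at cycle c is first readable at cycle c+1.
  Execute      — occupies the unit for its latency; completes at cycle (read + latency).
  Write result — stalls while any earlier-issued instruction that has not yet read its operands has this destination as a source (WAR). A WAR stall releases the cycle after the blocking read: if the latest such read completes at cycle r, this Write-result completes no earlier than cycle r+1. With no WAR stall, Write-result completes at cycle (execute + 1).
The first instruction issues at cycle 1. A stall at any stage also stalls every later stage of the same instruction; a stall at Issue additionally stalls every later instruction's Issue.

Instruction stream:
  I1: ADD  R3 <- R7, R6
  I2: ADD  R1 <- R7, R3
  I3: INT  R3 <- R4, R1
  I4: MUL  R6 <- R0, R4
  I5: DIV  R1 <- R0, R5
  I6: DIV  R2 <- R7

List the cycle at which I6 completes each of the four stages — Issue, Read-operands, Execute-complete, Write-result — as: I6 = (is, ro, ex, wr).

I6 = (22, 23, 31, 32)

[1] I1 dispatched to ADD
[2] I1 operands ready
[4] I1 complete
[5] R3←I1
[6] I2 dispatched to ADD
[7] I2 operands ready | I3 dispatched to INT
[8] I4 dispatched to MUL
[9] I2 complete | I4 operands ready
[10] R1←I2
[11] I3 operands ready | I5 dispatched to DIV
[12] I3 complete | I5 operands ready
[13] R3←I3 | I4 complete
[14] R6←I4
[20] I5 complete
[21] R1←I5
[22] I6 dispatched to DIV
[23] I6 operands ready
[31] I6 complete
[32] R2←I6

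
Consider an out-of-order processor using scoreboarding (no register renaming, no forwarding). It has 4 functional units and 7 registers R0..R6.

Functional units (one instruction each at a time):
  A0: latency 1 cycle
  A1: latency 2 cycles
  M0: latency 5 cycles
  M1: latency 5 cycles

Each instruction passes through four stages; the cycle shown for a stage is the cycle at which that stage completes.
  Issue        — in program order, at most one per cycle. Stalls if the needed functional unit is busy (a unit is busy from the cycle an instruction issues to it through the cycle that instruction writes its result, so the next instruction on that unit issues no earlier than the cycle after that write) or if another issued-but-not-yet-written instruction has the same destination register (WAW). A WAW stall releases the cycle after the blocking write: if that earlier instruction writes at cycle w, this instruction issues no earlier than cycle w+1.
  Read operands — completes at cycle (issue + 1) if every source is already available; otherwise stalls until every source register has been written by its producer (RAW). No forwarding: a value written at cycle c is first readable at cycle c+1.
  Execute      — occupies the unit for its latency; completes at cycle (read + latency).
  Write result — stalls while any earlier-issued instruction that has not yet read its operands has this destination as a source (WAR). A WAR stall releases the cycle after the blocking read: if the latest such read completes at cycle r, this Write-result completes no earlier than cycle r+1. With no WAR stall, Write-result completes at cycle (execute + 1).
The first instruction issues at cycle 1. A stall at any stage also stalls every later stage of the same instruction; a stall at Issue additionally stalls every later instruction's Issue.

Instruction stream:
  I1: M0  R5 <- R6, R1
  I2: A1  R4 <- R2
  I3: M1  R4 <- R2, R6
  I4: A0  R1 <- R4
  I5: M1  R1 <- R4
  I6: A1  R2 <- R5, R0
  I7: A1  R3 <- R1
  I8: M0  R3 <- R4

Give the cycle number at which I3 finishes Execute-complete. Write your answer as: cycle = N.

cycle = 13

t=1  issue I1 (M0)
t=2  I1 read-ops | issue I2 (A1)
t=3  I2 read-ops
t=5  I2 finished on A1
t=6  I2→R4
t=7  I1 finished on M0 | issue I3 (M1)
t=8  I1→R5 | I3 read-ops | issue I4 (A0)
t=13  I3 finished on M1
t=14  I3→R4
t=15  I4 read-ops
t=16  I4 finished on A0
t=17  I4→R1
t=18  issue I5 (M1)
t=19  I5 read-ops | issue I6 (A1)
t=20  I6 read-ops
t=22  I6 finished on A1
t=23  I6→R2
t=24  I5 finished on M1 | issue I7 (A1)
t=25  I5→R1
t=26  I7 read-ops
t=28  I7 finished on A1
t=29  I7→R3
t=30  issue I8 (M0)
t=31  I8 read-ops
t=36  I8 finished on M0
t=37  I8→R3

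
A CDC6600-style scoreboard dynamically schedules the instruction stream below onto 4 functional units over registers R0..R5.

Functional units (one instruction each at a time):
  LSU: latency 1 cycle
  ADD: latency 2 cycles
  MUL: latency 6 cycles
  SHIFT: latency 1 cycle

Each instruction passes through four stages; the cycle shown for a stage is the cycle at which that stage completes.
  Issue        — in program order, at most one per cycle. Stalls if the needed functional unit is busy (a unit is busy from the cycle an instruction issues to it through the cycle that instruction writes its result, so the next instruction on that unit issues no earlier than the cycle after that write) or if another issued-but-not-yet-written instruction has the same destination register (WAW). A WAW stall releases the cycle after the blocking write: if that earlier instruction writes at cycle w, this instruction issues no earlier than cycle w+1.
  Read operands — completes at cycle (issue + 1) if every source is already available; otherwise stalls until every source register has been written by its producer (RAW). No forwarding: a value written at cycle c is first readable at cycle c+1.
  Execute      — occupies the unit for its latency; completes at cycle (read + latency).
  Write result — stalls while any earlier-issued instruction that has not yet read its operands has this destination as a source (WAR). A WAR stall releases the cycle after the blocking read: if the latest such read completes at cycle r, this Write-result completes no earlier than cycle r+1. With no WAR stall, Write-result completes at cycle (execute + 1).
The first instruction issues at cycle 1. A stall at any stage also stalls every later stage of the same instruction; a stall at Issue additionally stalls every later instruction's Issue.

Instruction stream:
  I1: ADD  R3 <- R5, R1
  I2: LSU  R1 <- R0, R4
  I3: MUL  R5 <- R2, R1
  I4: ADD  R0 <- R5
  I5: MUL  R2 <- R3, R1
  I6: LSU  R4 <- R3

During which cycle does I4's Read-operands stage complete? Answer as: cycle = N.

cycle = 14

cycle 1: issue I1 (ADD)
cycle 2: I1 read-ops · issue I2 (LSU)
cycle 3: I2 read-ops · issue I3 (MUL)
cycle 4: I1 finished on ADD · I2 finished on LSU
cycle 5: I1→R3 · I2→R1
cycle 6: I3 read-ops · issue I4 (ADD)
cycle 12: I3 finished on MUL
cycle 13: I3→R5
cycle 14: I4 read-ops · issue I5 (MUL)
cycle 15: I5 read-ops · issue I6 (LSU)
cycle 16: I4 finished on ADD · I6 read-ops
cycle 17: I4→R0 · I6 finished on LSU
cycle 18: I6→R4
cycle 21: I5 finished on MUL
cycle 22: I5→R2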